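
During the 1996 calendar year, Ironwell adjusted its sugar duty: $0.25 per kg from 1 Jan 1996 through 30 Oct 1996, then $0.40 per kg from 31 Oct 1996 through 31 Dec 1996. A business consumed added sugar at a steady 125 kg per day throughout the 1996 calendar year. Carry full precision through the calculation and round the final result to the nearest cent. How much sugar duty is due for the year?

1 Jan – 30 Oct 1996: 304 days × 125 kg/day = 38,000 kg at $0.25/kg → $9,500.00
31 Oct – 31 Dec 1996: 62 days × 125 kg/day = 7,750 kg at $0.40/kg → $3,100.00

$12,600.00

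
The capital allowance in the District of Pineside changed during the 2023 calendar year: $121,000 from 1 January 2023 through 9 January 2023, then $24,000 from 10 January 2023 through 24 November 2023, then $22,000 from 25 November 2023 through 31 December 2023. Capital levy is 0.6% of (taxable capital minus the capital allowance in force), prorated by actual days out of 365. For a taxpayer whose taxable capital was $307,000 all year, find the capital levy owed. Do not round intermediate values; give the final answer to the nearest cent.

$1,684.87

1 January – 9 January 2023: 9 days, exemption $121,000 → ($307,000 − $121,000) × 0.6% × 9/365 = $27.5178
10 January – 24 November 2023: 319 days, exemption $24,000 → ($307,000 − $24,000) × 0.6% × 319/365 = $1,484.0055
25 November – 31 December 2023: 37 days, exemption $22,000 → ($307,000 − $22,000) × 0.6% × 37/365 = $173.3425
Total = $1,684.8658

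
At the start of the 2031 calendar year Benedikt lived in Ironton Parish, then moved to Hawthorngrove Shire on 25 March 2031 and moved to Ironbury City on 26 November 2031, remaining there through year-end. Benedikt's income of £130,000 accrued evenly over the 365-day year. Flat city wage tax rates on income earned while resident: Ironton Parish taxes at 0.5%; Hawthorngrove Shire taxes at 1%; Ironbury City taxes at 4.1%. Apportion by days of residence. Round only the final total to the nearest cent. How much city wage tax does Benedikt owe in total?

£1,549.67

Ironton Parish, 1 January – 24 March 2031: 83 days → £130,000 × 0.5% × 83/365 = £147.8082
Hawthorngrove Shire, 25 March – 25 November 2031: 246 days → £130,000 × 1% × 246/365 = £876.1644
Ironbury City, 26 November – 31 December 2031: 36 days → £130,000 × 4.1% × 36/365 = £525.6986
Total = £1,549.6712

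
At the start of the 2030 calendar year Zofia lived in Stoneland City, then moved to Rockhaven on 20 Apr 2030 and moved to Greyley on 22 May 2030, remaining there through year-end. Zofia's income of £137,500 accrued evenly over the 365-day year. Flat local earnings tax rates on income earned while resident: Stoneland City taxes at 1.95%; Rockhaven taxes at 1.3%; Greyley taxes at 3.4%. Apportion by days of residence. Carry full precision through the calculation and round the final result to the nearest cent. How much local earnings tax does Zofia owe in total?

£3,826.46

Stoneland City, 1 Jan – 19 Apr 2030: 109 days → £137,500 × 1.95% × 109/365 = £800.7021
Rockhaven, 20 Apr – 21 May 2030: 32 days → £137,500 × 1.3% × 32/365 = £156.7123
Greyley, 22 May – 31 Dec 2030: 224 days → £137,500 × 3.4% × 224/365 = £2,869.0411
Total = £3,826.4555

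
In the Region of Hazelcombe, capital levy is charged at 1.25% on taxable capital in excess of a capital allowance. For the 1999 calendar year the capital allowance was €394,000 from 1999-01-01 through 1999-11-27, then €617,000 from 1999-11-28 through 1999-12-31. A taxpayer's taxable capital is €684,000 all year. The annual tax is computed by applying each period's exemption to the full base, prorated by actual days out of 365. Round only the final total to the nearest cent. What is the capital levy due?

€3,365.34

1999-01-01 to 1999-11-27: 331 days, exemption €394,000 → (€684,000 − €394,000) × 1.25% × 331/365 = €3,287.3288
1999-11-28 to 1999-12-31: 34 days, exemption €617,000 → (€684,000 − €617,000) × 1.25% × 34/365 = €78.0137
Total = €3,365.3425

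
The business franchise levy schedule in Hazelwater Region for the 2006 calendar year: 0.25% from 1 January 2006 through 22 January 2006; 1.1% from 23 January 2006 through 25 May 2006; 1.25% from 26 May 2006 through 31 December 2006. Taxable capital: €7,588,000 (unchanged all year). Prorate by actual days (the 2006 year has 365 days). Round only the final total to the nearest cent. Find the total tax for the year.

1 January – 22 January 2006: 22 days at 0.25% → €7,588,000 × 0.25% × 22/365 = €1,143.3973
23 January – 25 May 2006: 123 days at 1.1% → €7,588,000 × 1.1% × 123/365 = €28,127.5726
26 May – 31 December 2006: 220 days at 1.25% → €7,588,000 × 1.25% × 220/365 = €57,169.8630
Total = €86,440.8329

€86,440.83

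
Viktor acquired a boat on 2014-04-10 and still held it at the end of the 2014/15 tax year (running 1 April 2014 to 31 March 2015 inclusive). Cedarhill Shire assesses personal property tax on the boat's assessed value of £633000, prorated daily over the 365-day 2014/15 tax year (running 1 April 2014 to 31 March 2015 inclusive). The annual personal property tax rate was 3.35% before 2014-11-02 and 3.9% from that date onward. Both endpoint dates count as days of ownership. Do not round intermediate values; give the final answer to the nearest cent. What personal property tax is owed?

£22113.38

2014-04-10 to 2014-11-01: 206 days at 3.35% → £633000 × 3.35% × 206/365 = £11968.0356
2014-11-02 to 2015-03-31: 150 days at 3.9% → £633000 × 3.9% × 150/365 = £10145.3425
Total = £22113.3781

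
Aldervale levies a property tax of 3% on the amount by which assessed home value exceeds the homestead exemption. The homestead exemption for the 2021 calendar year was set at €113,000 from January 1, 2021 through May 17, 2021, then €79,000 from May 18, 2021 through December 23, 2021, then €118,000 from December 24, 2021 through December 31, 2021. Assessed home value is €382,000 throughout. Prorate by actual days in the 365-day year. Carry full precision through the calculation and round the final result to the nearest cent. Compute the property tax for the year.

January 1 – May 17, 2021: 137 days, exemption €113,000 → (€382,000 − €113,000) × 3% × 137/365 = €3,029.0137
May 18 – December 23, 2021: 220 days, exemption €79,000 → (€382,000 − €79,000) × 3% × 220/365 = €5,478.9041
December 24 – December 31, 2021: 8 days, exemption €118,000 → (€382,000 − €118,000) × 3% × 8/365 = €173.5890
Total = €8,681.5068

€8,681.51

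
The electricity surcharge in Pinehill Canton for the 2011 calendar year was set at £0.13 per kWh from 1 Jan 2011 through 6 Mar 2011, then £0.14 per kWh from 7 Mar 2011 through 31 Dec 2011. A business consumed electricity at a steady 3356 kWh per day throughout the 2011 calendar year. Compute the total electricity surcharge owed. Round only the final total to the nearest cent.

1 Jan – 6 Mar 2011: 65 days × 3356 kWh/day = 218,140 kWh at £0.13/kWh → £28,358.20
7 Mar – 31 Dec 2011: 300 days × 3356 kWh/day = 1,006,800 kWh at £0.14/kWh → £140,952.00

£169,310.20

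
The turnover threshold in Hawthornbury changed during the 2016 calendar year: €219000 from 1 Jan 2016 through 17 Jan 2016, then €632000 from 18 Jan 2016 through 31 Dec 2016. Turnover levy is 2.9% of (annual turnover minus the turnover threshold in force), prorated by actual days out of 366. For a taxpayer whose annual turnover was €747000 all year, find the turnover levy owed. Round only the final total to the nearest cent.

1 Jan – 17 Jan 2016: 17 days, exemption €219000 → (€747000 − €219000) × 2.9% × 17/366 = €711.2131
18 Jan – 31 Dec 2016: 349 days, exemption €632000 → (€747000 − €632000) × 2.9% × 349/366 = €3180.0956
Total = €3891.3087

€3891.31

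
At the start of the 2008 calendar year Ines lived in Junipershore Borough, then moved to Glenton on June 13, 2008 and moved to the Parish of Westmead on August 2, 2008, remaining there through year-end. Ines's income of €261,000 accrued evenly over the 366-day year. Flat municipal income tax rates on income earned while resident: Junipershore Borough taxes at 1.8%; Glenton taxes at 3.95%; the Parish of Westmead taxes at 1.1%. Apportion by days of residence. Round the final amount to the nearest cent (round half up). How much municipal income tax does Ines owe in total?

€4,705.84

Junipershore Borough, January 1 – June 12, 2008: 164 days → €261,000 × 1.8% × 164/366 = €2,105.1148
Glenton, June 13 – August 1, 2008: 50 days → €261,000 × 3.95% × 50/366 = €1,408.4016
The Parish of Westmead, August 2 – December 31, 2008: 152 days → €261,000 × 1.1% × 152/366 = €1,192.3279
Total = €4,705.8443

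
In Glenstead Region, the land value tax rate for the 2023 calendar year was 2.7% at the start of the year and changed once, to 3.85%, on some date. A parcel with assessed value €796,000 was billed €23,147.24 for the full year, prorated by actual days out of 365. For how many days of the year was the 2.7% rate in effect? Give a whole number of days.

Let d = days at the first rate; then 365 − d days at the second rate.
€796,000 × [2.7%·d + 3.85%·(365−d)] / 365 = €23,147.24
Solving gives d = 299, so the new rate took effect on 27 Oct 2023.

299 days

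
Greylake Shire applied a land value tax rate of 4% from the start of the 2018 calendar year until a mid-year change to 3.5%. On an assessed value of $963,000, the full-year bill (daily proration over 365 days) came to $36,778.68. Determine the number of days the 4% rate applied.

Let d = days at the first rate; then 365 − d days at the second rate.
$963,000 × [4%·d + 3.5%·(365−d)] / 365 = $36,778.68
Solving gives d = 233, so the new rate took effect on August 22, 2018.

233 days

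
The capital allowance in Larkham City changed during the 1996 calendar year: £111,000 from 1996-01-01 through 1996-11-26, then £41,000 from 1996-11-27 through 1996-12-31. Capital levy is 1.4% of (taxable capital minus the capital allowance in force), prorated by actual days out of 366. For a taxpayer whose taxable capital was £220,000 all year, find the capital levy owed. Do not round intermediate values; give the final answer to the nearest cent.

1996-01-01 to 1996-11-26: 331 days, exemption £111,000 → (£220,000 − £111,000) × 1.4% × 331/366 = £1,380.0710
1996-11-27 to 1996-12-31: 35 days, exemption £41,000 → (£220,000 − £41,000) × 1.4% × 35/366 = £239.6448
Total = £1,619.7158

£1,619.72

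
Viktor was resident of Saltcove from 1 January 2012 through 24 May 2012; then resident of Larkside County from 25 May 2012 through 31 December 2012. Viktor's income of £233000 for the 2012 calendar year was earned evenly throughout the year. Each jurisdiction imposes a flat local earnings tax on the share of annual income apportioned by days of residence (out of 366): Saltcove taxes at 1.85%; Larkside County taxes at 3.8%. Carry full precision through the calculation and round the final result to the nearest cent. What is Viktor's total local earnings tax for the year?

Saltcove, 1 January – 24 May 2012: 145 days → £233000 × 1.85% × 145/366 = £1707.7117
Larkside County, 25 May – 31 December 2012: 221 days → £233000 × 3.8% × 221/366 = £5346.2678
Total = £7053.9795

£7053.98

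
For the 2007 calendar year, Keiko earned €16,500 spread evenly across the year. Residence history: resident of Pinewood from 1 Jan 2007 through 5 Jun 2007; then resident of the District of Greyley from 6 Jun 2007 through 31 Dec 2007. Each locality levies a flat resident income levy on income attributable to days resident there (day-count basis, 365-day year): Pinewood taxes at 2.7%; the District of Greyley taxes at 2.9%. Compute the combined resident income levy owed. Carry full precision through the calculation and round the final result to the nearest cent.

Pinewood, 1 Jan – 5 Jun 2007: 156 days → €16,500 × 2.7% × 156/365 = €190.4055
The District of Greyley, 6 Jun – 31 Dec 2007: 209 days → €16,500 × 2.9% × 209/365 = €273.9904
Total = €464.3959

€464.40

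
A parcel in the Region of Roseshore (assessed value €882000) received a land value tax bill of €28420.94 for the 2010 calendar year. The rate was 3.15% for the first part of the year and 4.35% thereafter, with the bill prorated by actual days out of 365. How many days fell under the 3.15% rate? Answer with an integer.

343 days

Let d = days at the first rate; then 365 − d days at the second rate.
€882000 × [3.15%·d + 4.35%·(365−d)] / 365 = €28420.94
Solving gives d = 343, so the new rate took effect on 10 December 2010.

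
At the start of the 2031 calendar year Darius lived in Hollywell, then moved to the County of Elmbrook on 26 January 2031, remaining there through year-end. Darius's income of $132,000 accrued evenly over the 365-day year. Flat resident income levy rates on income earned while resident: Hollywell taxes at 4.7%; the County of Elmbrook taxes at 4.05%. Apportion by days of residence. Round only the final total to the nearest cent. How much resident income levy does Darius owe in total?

Hollywell, 1 January – 25 January 2031: 25 days → $132,000 × 4.7% × 25/365 = $424.9315
The County of Elmbrook, 26 January – 31 December 2031: 340 days → $132,000 × 4.05% × 340/365 = $4,979.8356
Total = $5,404.7671

$5,404.77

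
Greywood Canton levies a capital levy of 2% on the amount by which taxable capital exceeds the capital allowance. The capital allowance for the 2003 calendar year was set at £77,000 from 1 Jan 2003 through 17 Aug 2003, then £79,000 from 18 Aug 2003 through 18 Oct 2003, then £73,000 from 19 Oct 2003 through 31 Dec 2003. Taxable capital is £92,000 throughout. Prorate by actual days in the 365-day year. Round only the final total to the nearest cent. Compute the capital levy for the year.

£309.42

1 Jan – 17 Aug 2003: 229 days, exemption £77,000 → (£92,000 − £77,000) × 2% × 229/365 = £188.2192
18 Aug – 18 Oct 2003: 62 days, exemption £79,000 → (£92,000 − £79,000) × 2% × 62/365 = £44.1644
19 Oct – 31 Dec 2003: 74 days, exemption £73,000 → (£92,000 − £73,000) × 2% × 74/365 = £77.0411
Total = £309.4247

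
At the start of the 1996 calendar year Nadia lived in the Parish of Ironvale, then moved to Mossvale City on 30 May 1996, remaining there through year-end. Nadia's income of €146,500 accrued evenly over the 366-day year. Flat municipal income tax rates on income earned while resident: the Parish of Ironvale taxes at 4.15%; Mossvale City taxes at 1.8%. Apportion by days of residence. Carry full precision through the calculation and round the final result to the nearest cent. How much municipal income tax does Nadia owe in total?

The Parish of Ironvale, 1 Jan – 29 May 1996: 150 days → €146,500 × 4.15% × 150/366 = €2,491.7008
Mossvale City, 30 May – 31 Dec 1996: 216 days → €146,500 × 1.8% × 216/366 = €1,556.2623
Total = €4,047.9631

€4,047.96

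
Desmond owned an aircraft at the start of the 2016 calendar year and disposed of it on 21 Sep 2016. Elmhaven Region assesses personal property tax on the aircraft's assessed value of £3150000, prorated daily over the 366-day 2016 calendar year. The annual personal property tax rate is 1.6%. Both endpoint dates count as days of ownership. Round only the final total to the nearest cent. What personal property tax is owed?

Days held (1 Jan – 21 Sep 2016): 265 out of 366
Tax = £3150000 × 1.6% × 265/366 = £36491.8033

£36491.80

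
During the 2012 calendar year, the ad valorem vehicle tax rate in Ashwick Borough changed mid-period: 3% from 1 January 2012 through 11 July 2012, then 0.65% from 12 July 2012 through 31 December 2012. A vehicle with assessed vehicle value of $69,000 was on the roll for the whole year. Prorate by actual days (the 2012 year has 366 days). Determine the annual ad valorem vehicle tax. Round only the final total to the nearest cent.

1 January – 11 July 2012: 193 days at 3% → $69,000 × 3% × 193/366 = $1,091.5574
12 July – 31 December 2012: 173 days at 0.65% → $69,000 × 0.65% × 173/366 = $211.9959
Total = $1,303.5533

$1,303.55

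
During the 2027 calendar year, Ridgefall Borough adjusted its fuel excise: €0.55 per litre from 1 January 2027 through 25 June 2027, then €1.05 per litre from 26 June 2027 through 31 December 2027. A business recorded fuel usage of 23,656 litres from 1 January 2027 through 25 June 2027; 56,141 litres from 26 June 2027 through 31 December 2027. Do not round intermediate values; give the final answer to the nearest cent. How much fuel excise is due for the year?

€71,958.85

1 January – 25 June 2027: 23,656 litres at €0.55/litre → €13,010.80
26 June – 31 December 2027: 56,141 litres at €1.05/litre → €58,948.05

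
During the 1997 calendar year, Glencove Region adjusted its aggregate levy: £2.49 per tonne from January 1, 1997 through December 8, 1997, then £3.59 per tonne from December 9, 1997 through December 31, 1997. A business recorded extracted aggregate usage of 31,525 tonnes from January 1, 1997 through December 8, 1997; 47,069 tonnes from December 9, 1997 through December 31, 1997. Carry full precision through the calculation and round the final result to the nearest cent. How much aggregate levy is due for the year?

January 1 – December 8, 1997: 31,525 tonnes at £2.49/tonne → £78,497.25
December 9 – December 31, 1997: 47,069 tonnes at £3.59/tonne → £168,977.71

£247,474.96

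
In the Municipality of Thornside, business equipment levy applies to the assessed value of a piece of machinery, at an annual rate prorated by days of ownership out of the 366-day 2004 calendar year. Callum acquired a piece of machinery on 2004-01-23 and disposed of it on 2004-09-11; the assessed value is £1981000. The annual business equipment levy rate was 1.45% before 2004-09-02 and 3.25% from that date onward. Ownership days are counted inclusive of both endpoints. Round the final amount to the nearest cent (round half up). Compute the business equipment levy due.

2004-01-23 to 2004-09-01: 223 days at 1.45% → £1981000 × 1.45% × 223/366 = £17501.5396
2004-09-02 to 2004-09-11: 10 days at 3.25% → £1981000 × 3.25% × 10/366 = £1759.0847
Total = £19260.6243

£19260.62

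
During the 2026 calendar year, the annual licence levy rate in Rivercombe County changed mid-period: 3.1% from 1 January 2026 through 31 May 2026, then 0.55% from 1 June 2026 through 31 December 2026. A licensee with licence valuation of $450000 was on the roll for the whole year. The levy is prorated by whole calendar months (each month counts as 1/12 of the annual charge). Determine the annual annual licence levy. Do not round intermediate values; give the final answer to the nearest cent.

1 January – 31 May 2026: 5 months at 3.1% → $450000 × 3.1% × 5/12 = $5812.5000
1 June – 31 December 2026: 7 months at 0.55% → $450000 × 0.55% × 7/12 = $1443.7500
Total = $7256.2500

$7256.25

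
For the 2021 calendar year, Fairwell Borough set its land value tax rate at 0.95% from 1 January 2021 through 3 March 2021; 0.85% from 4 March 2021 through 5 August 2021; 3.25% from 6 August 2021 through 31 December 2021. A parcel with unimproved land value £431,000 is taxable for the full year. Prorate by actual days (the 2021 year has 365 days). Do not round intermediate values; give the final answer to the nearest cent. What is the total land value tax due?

1 January – 3 March 2021: 62 days at 0.95% → £431,000 × 0.95% × 62/365 = £695.5041
4 March – 5 August 2021: 155 days at 0.85% → £431,000 × 0.85% × 155/365 = £1,555.7329
6 August – 31 December 2021: 148 days at 3.25% → £431,000 × 3.25% × 148/365 = £5,679.7534
Total = £7,930.9904

£7,930.99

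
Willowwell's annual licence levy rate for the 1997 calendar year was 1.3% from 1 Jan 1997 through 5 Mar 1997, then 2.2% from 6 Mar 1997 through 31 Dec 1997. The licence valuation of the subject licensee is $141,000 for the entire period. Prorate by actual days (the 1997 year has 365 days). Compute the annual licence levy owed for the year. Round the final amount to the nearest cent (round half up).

1 Jan – 5 Mar 1997: 64 days at 1.3% → $141,000 × 1.3% × 64/365 = $321.4027
6 Mar – 31 Dec 1997: 301 days at 2.2% → $141,000 × 2.2% × 301/365 = $2,558.0877
Total = $2,879.4904

$2,879.49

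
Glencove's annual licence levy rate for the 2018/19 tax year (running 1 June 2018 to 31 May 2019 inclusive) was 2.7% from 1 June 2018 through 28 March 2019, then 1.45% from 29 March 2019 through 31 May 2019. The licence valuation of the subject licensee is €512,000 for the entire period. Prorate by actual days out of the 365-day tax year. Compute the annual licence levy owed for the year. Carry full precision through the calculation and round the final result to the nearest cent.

1 June 2018 – 28 March 2019: 301 days at 2.7% → €512,000 × 2.7% × 301/365 = €11,400.0658
29 March – 31 May 2019: 64 days at 1.45% → €512,000 × 1.45% × 64/365 = €1,301.7425
Total = €12,701.8082

€12,701.81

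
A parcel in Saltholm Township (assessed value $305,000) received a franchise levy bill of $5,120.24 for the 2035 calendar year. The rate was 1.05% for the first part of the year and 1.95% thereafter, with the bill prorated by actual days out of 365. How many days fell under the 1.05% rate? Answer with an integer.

110 days

Let d = days at the first rate; then 365 − d days at the second rate.
$305,000 × [1.05%·d + 1.95%·(365−d)] / 365 = $5,120.24
Solving gives d = 110, so the new rate took effect on 21 Apr 2035.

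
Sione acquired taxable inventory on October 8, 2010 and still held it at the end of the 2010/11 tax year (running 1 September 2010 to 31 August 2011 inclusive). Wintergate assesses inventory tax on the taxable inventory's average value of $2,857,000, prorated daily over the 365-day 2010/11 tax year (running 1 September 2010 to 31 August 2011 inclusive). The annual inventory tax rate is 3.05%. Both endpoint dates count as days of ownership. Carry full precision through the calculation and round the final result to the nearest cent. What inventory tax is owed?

$78,305.28

Days held (October 8, 2010 – August 31, 2011): 328 out of 365
Tax = $2,857,000 × 3.05% × 328/365 = $78,305.2822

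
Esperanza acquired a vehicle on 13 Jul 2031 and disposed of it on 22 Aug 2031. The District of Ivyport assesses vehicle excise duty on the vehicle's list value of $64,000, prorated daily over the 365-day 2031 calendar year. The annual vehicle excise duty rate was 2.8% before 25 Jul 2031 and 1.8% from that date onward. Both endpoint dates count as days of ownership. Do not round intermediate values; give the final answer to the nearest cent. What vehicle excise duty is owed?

13 Jul – 24 Jul 2031: 12 days at 2.8% → $64,000 × 2.8% × 12/365 = $58.9151
25 Jul – 22 Aug 2031: 29 days at 1.8% → $64,000 × 1.8% × 29/365 = $91.5288
Total = $150.4438

$150.44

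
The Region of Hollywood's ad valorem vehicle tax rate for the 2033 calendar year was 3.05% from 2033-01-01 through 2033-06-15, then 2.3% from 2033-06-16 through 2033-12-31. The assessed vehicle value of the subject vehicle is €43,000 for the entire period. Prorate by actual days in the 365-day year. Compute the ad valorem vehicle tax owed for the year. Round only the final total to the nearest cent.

€1,135.67

2033-01-01 to 2033-06-15: 166 days at 3.05% → €43,000 × 3.05% × 166/365 = €596.4630
2033-06-16 to 2033-12-31: 199 days at 2.3% → €43,000 × 2.3% × 199/365 = €539.2082
Total = €1,135.6712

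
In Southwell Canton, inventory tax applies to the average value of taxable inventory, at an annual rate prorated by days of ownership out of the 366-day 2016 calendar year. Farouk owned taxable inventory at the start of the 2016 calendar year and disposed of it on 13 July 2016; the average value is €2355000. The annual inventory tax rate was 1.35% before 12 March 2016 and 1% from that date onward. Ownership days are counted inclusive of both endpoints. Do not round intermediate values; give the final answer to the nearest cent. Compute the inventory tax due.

€14146.09

1 January – 11 March 2016: 71 days at 1.35% → €2355000 × 1.35% × 71/366 = €6167.3975
12 March – 13 July 2016: 124 days at 1% → €2355000 × 1% × 124/366 = €7978.6885
Total = €14146.0861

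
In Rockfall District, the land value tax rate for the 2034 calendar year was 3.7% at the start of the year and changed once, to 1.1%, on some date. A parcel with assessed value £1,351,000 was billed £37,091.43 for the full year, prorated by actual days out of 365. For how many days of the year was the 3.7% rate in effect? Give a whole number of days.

Let d = days at the first rate; then 365 − d days at the second rate.
£1,351,000 × [3.7%·d + 1.1%·(365−d)] / 365 = £37,091.43
Solving gives d = 231, so the new rate took effect on 20 Aug 2034.

231 days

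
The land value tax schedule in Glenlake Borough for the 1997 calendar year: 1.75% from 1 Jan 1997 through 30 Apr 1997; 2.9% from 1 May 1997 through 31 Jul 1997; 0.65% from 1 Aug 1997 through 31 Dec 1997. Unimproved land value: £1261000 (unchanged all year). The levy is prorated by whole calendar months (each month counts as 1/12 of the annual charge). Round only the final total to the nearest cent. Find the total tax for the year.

£19913.29

1 Jan – 30 Apr 1997: 4 months at 1.75% → £1261000 × 1.75% × 4/12 = £7355.8333
1 May – 31 Jul 1997: 3 months at 2.9% → £1261000 × 2.9% × 3/12 = £9142.2500
1 Aug – 31 Dec 1997: 5 months at 0.65% → £1261000 × 0.65% × 5/12 = £3415.2083
Total = £19913.2917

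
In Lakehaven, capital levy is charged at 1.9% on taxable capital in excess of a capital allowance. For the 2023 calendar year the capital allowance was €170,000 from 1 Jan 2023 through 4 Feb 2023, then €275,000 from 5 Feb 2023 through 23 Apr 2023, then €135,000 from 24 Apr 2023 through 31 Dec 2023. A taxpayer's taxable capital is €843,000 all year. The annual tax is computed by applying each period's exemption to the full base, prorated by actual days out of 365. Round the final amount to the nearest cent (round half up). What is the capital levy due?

1 Jan – 4 Feb 2023: 35 days, exemption €170,000 → (€843,000 − €170,000) × 1.9% × 35/365 = €1,226.1507
5 Feb – 23 Apr 2023: 78 days, exemption €275,000 → (€843,000 − €275,000) × 1.9% × 78/365 = €2,306.2356
24 Apr – 31 Dec 2023: 252 days, exemption €135,000 → (€843,000 − €135,000) × 1.9% × 252/365 = €9,287.4082
Total = €12,819.7945

€12,819.79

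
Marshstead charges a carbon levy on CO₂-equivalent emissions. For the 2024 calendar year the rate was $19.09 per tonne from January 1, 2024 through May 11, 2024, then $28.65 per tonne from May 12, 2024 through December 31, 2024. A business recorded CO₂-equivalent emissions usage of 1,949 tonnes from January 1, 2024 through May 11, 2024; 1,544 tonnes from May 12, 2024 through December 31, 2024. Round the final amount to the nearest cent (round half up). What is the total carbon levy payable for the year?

January 1 – May 11, 2024: 1,949 tonnes at $19.09/tonne → $37,206.41
May 12 – December 31, 2024: 1,544 tonnes at $28.65/tonne → $44,235.60

$81,442.01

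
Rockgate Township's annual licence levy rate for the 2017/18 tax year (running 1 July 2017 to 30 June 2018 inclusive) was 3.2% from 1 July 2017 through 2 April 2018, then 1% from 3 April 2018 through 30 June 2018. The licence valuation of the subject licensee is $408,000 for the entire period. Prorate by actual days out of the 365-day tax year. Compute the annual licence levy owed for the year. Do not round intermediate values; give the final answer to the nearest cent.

1 July 2017 – 2 April 2018: 276 days at 3.2% → $408,000 × 3.2% × 276/365 = $9,872.4822
3 April – 30 June 2018: 89 days at 1% → $408,000 × 1% × 89/365 = $994.8493
Total = $10,867.3315

$10,867.33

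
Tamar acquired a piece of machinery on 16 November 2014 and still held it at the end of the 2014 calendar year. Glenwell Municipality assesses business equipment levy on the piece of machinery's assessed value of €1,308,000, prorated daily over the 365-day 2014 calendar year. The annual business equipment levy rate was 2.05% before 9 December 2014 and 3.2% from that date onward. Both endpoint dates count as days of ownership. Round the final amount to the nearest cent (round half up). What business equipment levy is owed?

16 November – 8 December 2014: 23 days at 2.05% → €1,308,000 × 2.05% × 23/365 = €1,689.6493
9 December – 31 December 2014: 23 days at 3.2% → €1,308,000 × 3.2% × 23/365 = €2,637.5014
Total = €4,327.1507

€4,327.15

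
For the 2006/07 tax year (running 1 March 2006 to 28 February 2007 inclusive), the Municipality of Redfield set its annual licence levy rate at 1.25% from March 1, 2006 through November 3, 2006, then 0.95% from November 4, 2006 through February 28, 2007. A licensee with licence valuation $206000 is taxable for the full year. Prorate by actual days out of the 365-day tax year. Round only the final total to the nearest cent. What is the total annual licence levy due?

March 1 – November 3, 2006: 248 days at 1.25% → $206000 × 1.25% × 248/365 = $1749.5890
November 4, 2006 – February 28, 2007: 117 days at 0.95% → $206000 × 0.95% × 117/365 = $627.3123
Total = $2376.9014

$2376.90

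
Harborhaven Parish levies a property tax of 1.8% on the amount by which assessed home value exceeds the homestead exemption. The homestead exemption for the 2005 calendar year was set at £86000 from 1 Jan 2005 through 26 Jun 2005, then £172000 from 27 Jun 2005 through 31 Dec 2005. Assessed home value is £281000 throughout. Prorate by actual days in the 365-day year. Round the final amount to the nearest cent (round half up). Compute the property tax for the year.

£2712.67

1 Jan – 26 Jun 2005: 177 days, exemption £86000 → (£281000 − £86000) × 1.8% × 177/365 = £1702.1096
27 Jun – 31 Dec 2005: 188 days, exemption £172000 → (£281000 − £172000) × 1.8% × 188/365 = £1010.5644
Total = £2712.6740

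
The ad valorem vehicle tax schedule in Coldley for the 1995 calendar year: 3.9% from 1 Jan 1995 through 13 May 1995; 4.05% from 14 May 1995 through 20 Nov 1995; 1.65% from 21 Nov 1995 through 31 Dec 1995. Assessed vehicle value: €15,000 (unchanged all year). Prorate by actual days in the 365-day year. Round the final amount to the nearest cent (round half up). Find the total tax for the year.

€558.86

1 Jan – 13 May 1995: 133 days at 3.9% → €15,000 × 3.9% × 133/365 = €213.1644
14 May – 20 Nov 1995: 191 days at 4.05% → €15,000 × 4.05% × 191/365 = €317.8973
21 Nov – 31 Dec 1995: 41 days at 1.65% → €15,000 × 1.65% × 41/365 = €27.8014
Total = €558.8630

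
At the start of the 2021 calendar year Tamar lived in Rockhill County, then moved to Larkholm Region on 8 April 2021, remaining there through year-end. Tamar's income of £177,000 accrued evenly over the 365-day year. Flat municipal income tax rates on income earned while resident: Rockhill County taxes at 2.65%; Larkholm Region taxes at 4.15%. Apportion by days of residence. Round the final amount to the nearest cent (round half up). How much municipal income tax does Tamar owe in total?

£6,639.92

Rockhill County, 1 January – 7 April 2021: 97 days → £177,000 × 2.65% × 97/365 = £1,246.5164
Larkholm Region, 8 April – 31 December 2021: 268 days → £177,000 × 4.15% × 268/365 = £5,393.4082
Total = £6,639.9247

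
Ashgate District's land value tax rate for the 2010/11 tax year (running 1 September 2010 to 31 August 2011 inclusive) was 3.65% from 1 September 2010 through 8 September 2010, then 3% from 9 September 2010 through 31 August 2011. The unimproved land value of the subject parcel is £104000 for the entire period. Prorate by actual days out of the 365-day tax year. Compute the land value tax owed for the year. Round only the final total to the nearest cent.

£3134.82

1 September – 8 September 2010: 8 days at 3.65% → £104000 × 3.65% × 8/365 = £83.2000
9 September 2010 – 31 August 2011: 357 days at 3% → £104000 × 3% × 357/365 = £3051.6164
Total = £3134.8164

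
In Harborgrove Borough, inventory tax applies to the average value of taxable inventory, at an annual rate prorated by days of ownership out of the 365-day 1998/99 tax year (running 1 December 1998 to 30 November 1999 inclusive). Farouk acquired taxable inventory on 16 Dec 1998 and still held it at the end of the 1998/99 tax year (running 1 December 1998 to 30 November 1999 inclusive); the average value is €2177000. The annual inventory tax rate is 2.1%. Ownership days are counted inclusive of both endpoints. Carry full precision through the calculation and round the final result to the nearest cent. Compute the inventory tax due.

€43838.22

Days held (16 Dec 1998 – 30 Nov 1999): 350 out of 365
Tax = €2177000 × 2.1% × 350/365 = €43838.2192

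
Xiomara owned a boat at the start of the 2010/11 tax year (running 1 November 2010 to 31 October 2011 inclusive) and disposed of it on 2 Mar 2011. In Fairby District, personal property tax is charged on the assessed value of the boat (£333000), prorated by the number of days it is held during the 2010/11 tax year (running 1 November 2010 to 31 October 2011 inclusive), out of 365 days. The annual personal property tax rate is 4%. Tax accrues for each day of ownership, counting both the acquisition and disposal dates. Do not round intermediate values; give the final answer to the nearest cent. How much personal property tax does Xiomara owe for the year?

£4452.16

Days held (1 Nov 2010 – 2 Mar 2011): 122 out of 365
Tax = £333000 × 4% × 122/365 = £4452.1644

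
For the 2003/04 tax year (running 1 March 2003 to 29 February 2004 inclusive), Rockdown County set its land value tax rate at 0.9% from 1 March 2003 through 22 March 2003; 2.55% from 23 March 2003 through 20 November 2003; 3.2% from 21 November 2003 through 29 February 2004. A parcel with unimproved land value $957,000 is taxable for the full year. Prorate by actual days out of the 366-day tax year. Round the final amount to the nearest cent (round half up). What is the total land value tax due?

$25,170.93

1 March – 22 March 2003: 22 days at 0.9% → $957,000 × 0.9% × 22/366 = $517.7213
23 March – 20 November 2003: 243 days at 2.55% → $957,000 × 2.55% × 243/366 = $16,202.3238
21 November 2003 – 29 February 2004: 101 days at 3.2% → $957,000 × 3.2% × 101/366 = $8,450.8852
Total = $25,170.9303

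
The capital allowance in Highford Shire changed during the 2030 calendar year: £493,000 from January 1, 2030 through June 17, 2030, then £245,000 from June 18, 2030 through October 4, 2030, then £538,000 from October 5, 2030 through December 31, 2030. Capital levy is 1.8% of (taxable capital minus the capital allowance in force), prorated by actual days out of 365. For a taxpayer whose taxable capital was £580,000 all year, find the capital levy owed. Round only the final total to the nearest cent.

January 1 – June 17, 2030: 168 days, exemption £493,000 → (£580,000 − £493,000) × 1.8% × 168/365 = £720.7890
June 18 – October 4, 2030: 109 days, exemption £245,000 → (£580,000 − £245,000) × 1.8% × 109/365 = £1,800.7397
October 5 – December 31, 2030: 88 days, exemption £538,000 → (£580,000 − £538,000) × 1.8% × 88/365 = £182.2685
Total = £2,703.7973

£2,703.80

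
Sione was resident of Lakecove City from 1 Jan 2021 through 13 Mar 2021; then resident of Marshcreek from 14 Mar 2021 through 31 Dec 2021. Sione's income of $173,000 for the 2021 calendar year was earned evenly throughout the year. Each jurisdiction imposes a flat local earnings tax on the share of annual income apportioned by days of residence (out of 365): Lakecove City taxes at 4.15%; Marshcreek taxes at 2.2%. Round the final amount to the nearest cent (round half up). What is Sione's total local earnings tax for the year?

$4,471.46

Lakecove City, 1 Jan – 13 Mar 2021: 72 days → $173,000 × 4.15% × 72/365 = $1,416.2301
Marshcreek, 14 Mar – 31 Dec 2021: 293 days → $173,000 × 2.2% × 293/365 = $3,055.2274
Total = $4,471.4575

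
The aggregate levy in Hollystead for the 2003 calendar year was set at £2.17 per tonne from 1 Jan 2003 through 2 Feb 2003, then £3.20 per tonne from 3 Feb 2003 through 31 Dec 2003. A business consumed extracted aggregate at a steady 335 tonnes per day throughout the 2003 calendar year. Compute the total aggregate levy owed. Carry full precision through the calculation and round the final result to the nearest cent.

1 Jan – 2 Feb 2003: 33 days × 335 tonnes/day = 11,055 tonnes at £2.17/tonne → £23989.35
3 Feb – 31 Dec 2003: 332 days × 335 tonnes/day = 111,220 tonnes at £3.20/tonne → £355904.00

£379893.35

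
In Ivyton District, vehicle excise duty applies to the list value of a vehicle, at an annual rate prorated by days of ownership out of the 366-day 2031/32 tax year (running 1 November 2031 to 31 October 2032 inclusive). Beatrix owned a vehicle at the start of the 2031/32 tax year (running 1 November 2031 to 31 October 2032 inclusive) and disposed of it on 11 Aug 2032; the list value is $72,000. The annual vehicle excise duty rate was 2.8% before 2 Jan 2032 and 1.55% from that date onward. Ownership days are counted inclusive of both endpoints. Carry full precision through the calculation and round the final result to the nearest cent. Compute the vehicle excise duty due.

1 Nov 2031 – 1 Jan 2032: 62 days at 2.8% → $72,000 × 2.8% × 62/366 = $341.5082
2 Jan – 11 Aug 2032: 223 days at 1.55% → $72,000 × 1.55% × 223/366 = $679.9672
Total = $1,021.4754

$1,021.48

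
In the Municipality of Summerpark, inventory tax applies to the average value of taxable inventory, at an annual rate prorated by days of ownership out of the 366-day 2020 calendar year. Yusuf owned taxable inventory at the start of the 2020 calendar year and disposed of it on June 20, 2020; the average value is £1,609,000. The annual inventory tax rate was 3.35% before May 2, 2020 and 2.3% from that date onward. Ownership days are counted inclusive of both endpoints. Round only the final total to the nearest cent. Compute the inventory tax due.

£23,022.77

January 1 – May 1, 2020: 122 days at 3.35% → £1,609,000 × 3.35% × 122/366 = £17,967.1667
May 2 – June 20, 2020: 50 days at 2.3% → £1,609,000 × 2.3% × 50/366 = £5,055.6011
Total = £23,022.7678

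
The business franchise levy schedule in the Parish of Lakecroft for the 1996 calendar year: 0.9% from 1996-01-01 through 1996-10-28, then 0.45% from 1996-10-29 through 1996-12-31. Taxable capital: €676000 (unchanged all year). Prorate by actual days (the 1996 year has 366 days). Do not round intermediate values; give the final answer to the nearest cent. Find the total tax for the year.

1996-01-01 to 1996-10-28: 302 days at 0.9% → €676000 × 0.9% × 302/366 = €5020.1311
1996-10-29 to 1996-12-31: 64 days at 0.45% → €676000 × 0.45% × 64/366 = €531.9344
Total = €5552.0656

€5552.07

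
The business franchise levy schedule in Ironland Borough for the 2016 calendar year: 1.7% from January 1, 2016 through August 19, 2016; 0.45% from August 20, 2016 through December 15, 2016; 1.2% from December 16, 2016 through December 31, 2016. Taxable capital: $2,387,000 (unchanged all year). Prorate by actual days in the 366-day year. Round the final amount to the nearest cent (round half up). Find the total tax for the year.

January 1 – August 19, 2016: 232 days at 1.7% → $2,387,000 × 1.7% × 232/366 = $25,722.2077
August 20 – December 15, 2016: 118 days at 0.45% → $2,387,000 × 0.45% × 118/366 = $3,463.1066
December 16 – December 31, 2016: 16 days at 1.2% → $2,387,000 × 1.2% × 16/366 = $1,252.1967
Total = $30,437.5109

$30,437.51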